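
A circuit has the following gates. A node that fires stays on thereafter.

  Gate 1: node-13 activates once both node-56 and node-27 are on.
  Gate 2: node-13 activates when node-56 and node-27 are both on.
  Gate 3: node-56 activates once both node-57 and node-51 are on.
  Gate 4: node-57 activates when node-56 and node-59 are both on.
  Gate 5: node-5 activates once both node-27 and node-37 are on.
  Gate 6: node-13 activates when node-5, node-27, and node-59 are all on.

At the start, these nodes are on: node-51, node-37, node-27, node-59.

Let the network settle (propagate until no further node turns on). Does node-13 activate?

Gate 5: node-27 and node-37 on → node-5 on.
node-5, node-27, and node-59 are on, so node-13 activates (Gate 6).

Yes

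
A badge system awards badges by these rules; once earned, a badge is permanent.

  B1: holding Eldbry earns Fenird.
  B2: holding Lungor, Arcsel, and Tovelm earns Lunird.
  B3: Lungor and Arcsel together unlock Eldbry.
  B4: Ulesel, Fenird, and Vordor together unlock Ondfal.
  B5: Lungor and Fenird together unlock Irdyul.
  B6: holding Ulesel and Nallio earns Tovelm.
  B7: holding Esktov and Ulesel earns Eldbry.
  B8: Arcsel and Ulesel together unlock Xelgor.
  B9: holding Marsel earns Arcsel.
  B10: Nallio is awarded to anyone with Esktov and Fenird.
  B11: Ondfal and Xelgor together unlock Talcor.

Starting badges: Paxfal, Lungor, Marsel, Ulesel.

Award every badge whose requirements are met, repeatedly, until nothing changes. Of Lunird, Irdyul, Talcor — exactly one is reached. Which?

With Marsel, Arcsel is earned (B9).
With Lungor and Arcsel, Eldbry is earned (B3).
With Eldbry, Fenird is earned (B1).
With Lungor and Fenird, Irdyul is earned (B5).
Talcor would need Ondfal and Xelgor (B11), but Ondfal is never earned. Lunird would need Lungor, Arcsel, and Tovelm (B2), but Tovelm is never earned.

Irdyul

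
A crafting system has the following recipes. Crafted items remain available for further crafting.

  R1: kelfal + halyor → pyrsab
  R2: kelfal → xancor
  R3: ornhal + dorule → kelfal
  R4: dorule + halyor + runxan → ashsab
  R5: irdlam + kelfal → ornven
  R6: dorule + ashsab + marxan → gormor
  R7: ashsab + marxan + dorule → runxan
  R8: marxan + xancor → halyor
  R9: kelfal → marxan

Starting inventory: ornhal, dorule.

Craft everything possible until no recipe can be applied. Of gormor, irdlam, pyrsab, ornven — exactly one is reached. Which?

pyrsab

Using R3, ornhal and dorule make kelfal.
Using R9, kelfal makes marxan.
Using R2, kelfal makes xancor.
Using R8, marxan and xancor make halyor.
Using R1, kelfal and halyor make pyrsab.
gormor would need dorule, ashsab, and marxan (R6), but ashsab is never obtained. No rule produces irdlam, and it is not given. ornven would need irdlam and kelfal (R5), but irdlam is never obtained.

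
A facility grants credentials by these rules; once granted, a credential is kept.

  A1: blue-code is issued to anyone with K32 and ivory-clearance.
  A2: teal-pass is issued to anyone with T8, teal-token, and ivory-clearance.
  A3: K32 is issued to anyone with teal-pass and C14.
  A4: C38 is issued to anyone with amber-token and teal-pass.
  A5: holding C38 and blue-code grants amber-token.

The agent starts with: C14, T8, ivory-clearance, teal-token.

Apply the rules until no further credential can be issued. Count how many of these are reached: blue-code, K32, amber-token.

2

Holding T8, teal-token, and ivory-clearance grants teal-pass (A2).
Holding teal-pass and C14 grants K32 (A3).
Holding K32 and ivory-clearance grants blue-code (A1).
blue-code: reached.
K32: reached.
amber-token would need C38 and blue-code (A5), but C38 is never granted.
Reached: blue-code and K32 — 2 of the 3.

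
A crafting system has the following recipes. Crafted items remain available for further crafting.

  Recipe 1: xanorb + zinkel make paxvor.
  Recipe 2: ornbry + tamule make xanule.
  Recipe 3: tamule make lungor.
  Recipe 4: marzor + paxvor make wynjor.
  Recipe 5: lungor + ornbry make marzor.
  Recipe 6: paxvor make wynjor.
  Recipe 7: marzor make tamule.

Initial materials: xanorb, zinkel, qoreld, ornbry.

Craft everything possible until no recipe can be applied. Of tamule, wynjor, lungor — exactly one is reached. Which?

wynjor

Using Recipe 1, xanorb and zinkel make paxvor.
Using Recipe 6, paxvor makes wynjor.
tamule would need marzor (Recipe 7), but marzor is never obtained. lungor would need tamule (Recipe 3), but tamule is never obtained.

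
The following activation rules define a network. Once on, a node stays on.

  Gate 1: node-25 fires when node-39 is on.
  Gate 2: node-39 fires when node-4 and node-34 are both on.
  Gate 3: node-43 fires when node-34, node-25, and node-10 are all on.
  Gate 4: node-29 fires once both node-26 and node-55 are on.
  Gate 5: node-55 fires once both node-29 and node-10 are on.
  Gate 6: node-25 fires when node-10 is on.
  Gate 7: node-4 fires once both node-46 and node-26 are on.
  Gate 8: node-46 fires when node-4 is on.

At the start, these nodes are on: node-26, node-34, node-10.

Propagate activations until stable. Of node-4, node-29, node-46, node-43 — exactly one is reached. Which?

node-43

Gate 6: node-10 on → node-25 on.
Gate 3: node-34, node-25, and node-10 on → node-43 on.
node-29 would need node-26 and node-55 (Gate 4), but node-55 never turns on. node-46 would need node-4 (Gate 8), but node-4 never turns on. node-4 would need node-46 and node-26 (Gate 7), but node-46 never turns on.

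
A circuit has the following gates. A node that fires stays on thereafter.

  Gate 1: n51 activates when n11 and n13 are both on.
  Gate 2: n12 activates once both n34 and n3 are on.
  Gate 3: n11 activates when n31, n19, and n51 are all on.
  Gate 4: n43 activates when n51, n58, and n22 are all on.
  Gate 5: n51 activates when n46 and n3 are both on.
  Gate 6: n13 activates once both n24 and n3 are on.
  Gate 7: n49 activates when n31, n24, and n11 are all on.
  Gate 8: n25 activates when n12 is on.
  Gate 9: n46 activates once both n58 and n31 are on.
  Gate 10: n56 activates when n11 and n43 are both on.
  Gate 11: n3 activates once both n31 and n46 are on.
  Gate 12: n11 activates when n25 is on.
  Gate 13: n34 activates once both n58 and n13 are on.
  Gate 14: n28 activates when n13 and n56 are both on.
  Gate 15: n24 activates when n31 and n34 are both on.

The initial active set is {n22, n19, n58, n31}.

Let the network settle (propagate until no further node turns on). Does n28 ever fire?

No

n28 would need n13 and n56 (Gate 14), but n13 never turns on.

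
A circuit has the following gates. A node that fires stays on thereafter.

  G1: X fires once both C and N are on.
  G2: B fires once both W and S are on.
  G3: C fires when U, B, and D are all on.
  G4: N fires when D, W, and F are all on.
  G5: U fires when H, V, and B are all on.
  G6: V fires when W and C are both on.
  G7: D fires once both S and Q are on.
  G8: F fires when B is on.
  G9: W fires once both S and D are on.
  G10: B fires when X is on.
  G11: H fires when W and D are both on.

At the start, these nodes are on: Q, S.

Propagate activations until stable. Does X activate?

X would need C and N (G1), but C never turns on.

No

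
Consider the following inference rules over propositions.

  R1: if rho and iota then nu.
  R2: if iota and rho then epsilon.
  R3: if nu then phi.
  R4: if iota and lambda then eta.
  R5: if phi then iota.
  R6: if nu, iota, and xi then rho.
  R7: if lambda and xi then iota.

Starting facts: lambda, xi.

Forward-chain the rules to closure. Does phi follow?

phi would need nu (R3), but nu is never established.

No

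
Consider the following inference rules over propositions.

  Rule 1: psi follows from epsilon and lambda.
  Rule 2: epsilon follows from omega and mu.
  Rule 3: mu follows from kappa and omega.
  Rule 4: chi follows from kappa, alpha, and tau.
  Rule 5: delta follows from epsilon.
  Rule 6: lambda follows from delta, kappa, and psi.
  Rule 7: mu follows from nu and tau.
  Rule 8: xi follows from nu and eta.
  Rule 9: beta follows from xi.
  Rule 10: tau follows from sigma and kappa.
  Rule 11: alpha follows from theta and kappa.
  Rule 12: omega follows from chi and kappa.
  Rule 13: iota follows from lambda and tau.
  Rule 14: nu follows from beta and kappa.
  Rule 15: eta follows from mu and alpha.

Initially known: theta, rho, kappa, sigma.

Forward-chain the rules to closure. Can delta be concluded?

Yes

sigma and kappa hold, so tau follows (Rule 10).
theta and kappa hold, so alpha follows (Rule 11).
kappa, alpha, and tau hold, so chi follows (Rule 4).
From chi and kappa, Rule 12 gives omega.
From kappa and omega, Rule 3 gives mu.
omega and mu hold, so epsilon follows (Rule 2).
From epsilon, Rule 5 gives delta.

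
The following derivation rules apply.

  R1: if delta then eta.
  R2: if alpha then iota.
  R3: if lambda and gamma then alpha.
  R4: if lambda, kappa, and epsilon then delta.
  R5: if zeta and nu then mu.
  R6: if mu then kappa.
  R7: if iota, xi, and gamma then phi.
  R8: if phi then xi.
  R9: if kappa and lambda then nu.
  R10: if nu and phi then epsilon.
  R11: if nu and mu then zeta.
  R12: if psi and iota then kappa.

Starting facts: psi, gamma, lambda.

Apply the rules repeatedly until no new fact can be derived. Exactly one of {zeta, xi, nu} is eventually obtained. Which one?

nu

lambda and gamma hold, so alpha follows (R3).
alpha holds, so iota follows (R2).
psi and iota hold, so kappa follows (R12).
kappa and lambda hold, so nu follows (R9).
zeta would need nu and mu (R11), but mu is never established. xi would need phi (R8), but phi is never established.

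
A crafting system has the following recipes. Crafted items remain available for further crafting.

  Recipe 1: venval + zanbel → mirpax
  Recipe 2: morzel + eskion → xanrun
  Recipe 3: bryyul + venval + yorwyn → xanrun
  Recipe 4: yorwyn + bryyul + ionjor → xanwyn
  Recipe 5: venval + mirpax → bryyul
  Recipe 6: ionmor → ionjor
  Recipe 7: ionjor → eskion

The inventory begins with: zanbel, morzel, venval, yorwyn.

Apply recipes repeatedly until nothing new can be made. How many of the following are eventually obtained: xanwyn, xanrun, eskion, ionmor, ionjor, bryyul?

Using Recipe 1, venval and zanbel make mirpax.
venval + mirpax → bryyul (Recipe 5).
bryyul + venval + yorwyn → xanrun (Recipe 3).
xanwyn would need yorwyn, bryyul, and ionjor (Recipe 4), but ionjor is never obtained.
xanrun: reached.
eskion would need ionjor (Recipe 7), but ionjor is never obtained.
No rule produces ionmor, and it is not given.
ionjor would need ionmor (Recipe 6), but ionmor is never obtained.
bryyul: reached.
Reached: xanrun and bryyul — 2 of the 6.

2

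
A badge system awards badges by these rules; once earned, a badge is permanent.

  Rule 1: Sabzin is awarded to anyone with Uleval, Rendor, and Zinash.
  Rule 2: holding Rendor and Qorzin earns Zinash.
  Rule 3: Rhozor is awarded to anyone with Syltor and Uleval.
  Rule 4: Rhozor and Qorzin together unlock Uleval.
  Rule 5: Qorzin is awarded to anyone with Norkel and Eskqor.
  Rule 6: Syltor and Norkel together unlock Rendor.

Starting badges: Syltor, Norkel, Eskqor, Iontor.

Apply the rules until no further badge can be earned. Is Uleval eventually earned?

No

Uleval would need Rhozor and Qorzin (Rule 4), but Rhozor is never earned.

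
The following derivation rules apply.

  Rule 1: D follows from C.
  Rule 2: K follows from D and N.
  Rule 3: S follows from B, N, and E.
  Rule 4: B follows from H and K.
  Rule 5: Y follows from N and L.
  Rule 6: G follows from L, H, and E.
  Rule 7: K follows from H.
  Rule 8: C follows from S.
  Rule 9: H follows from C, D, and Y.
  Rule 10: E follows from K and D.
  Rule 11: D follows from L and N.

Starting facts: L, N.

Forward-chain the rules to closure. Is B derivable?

No

B would need H and K (Rule 4), but H is never established.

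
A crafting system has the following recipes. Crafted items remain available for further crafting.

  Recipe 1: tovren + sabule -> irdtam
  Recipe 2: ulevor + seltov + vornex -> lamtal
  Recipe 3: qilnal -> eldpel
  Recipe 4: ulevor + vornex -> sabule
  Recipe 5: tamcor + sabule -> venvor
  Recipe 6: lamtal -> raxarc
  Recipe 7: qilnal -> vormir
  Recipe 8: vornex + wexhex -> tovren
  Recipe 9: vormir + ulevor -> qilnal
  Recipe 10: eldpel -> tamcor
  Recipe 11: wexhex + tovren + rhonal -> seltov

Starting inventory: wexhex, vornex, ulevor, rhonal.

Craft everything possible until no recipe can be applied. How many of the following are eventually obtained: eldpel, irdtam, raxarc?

2

ulevor + vornex -> sabule (Recipe 4).
Using Recipe 8, vornex and wexhex make tovren.
Using Recipe 11, wexhex, tovren, and rhonal make seltov.
Using Recipe 1, tovren and sabule make irdtam.
Using Recipe 2, ulevor, seltov, and vornex make lamtal.
Using Recipe 6, lamtal makes raxarc.
eldpel would need qilnal (Recipe 3), but qilnal is never obtained.
irdtam: reached.
raxarc: reached.
Reached: irdtam and raxarc — 2 of the 3.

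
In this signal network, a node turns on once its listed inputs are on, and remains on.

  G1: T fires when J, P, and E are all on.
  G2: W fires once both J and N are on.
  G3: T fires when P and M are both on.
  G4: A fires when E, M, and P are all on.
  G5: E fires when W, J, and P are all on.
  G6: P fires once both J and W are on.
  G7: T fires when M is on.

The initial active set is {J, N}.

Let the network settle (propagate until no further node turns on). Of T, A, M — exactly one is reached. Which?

T

J and N are on, so W fires (G2).
G6: J and W on → P on.
G5: W, J, and P on → E on.
J, P, and E are on, so T fires (G1).
A would need E, M, and P (G4), but M never turns on. No rule produces M, and it is not given.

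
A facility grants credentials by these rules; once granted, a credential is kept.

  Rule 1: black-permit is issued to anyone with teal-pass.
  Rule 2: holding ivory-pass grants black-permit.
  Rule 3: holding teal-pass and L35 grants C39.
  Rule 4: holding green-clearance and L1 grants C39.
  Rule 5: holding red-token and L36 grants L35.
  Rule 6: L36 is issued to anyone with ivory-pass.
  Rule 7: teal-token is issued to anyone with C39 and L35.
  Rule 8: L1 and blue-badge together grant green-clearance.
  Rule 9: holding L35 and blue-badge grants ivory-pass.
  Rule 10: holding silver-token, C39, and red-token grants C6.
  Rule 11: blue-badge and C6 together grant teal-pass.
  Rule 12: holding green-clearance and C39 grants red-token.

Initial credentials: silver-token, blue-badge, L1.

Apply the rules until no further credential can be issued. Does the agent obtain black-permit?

Yes

Holding L1 and blue-badge grants green-clearance (Rule 8).
Holding green-clearance and L1 grants C39 (Rule 4).
Holding green-clearance and C39 grants red-token (Rule 12).
Holding silver-token, C39, and red-token grants C6 (Rule 10).
Holding blue-badge and C6 grants teal-pass (Rule 11).
Holding teal-pass grants black-permit (Rule 1).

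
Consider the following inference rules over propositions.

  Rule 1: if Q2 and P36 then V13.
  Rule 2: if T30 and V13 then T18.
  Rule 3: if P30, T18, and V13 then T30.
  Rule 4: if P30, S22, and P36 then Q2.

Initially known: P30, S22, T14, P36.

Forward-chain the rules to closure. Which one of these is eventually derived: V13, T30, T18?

From P30, S22, and P36, Rule 4 gives Q2.
Q2 and P36 hold, so V13 follows (Rule 1).
T30 would need P30, T18, and V13 (Rule 3), but T18 is never established. T18 would need T30 and V13 (Rule 2), but T30 is never established.

V13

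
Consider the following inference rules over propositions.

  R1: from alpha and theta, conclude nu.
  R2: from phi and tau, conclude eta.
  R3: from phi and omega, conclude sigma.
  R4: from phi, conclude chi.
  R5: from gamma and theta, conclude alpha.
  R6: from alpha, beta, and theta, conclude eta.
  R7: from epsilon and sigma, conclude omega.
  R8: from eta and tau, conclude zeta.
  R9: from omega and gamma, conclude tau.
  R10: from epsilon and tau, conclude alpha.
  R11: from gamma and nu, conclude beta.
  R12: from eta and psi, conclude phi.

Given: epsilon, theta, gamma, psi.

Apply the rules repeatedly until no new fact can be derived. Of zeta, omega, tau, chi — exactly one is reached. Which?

gamma and theta hold, so alpha follows (R5).
From alpha and theta, R1 gives nu.
gamma and nu hold, so beta follows (R11).
alpha, beta, and theta hold, so eta follows (R6).
eta and psi hold, so phi follows (R12).
phi holds, so chi follows (R4).
zeta would need eta and tau (R8), but tau is never established. omega would need epsilon and sigma (R7), but sigma is never established. tau would need omega and gamma (R9), but omega is never established.

chi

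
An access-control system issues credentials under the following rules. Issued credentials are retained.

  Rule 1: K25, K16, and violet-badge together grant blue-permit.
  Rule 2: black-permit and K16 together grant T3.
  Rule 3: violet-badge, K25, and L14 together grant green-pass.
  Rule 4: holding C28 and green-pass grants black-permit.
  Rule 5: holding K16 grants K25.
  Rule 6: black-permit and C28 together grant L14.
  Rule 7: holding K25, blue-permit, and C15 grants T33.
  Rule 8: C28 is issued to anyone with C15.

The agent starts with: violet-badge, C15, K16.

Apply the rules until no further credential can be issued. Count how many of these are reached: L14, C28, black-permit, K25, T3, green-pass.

Holding K16 grants K25 (Rule 5).
Holding C15 grants C28 (Rule 8).
L14 would need black-permit and C28 (Rule 6), but black-permit is never granted.
C28: reached.
black-permit would need C28 and green-pass (Rule 4), but green-pass is never granted.
K25: reached.
T3 would need black-permit and K16 (Rule 2), but black-permit is never granted.
green-pass would need violet-badge, K25, and L14 (Rule 3), but L14 is never granted.
Reached: C28 and K25 — 2 of the 6.

2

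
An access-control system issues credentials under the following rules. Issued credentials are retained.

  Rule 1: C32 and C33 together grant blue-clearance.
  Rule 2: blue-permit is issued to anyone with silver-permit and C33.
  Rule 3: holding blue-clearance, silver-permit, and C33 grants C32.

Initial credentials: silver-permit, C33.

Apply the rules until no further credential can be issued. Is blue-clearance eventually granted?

blue-clearance would need C32 and C33 (Rule 1), but C32 is never granted.

No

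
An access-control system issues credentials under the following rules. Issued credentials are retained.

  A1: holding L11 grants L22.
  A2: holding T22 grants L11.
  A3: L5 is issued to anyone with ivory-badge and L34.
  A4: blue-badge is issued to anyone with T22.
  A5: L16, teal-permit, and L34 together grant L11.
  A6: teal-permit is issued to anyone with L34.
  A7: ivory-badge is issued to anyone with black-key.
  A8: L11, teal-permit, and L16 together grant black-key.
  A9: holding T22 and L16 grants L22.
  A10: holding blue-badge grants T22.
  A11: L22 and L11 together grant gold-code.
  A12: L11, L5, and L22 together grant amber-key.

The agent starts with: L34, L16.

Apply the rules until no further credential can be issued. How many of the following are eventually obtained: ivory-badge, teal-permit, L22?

Holding L34 grants teal-permit (A6).
Holding L16, teal-permit, and L34 grants L11 (A5).
Holding L11 grants L22 (A1).
Holding L11, teal-permit, and L16 grants black-key (A8).
Holding black-key grants ivory-badge (A7).
ivory-badge: reached.
teal-permit: reached.
L22: reached.
All 3 are reached.

3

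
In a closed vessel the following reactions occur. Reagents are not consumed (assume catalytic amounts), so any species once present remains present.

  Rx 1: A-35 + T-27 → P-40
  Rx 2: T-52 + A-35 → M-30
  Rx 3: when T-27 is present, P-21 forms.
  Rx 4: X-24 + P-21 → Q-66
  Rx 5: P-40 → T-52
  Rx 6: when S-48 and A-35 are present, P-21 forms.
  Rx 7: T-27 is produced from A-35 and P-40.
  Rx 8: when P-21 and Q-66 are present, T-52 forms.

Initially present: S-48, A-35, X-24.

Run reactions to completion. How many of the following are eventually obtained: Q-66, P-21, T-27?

2

S-48 and A-35 present → P-21 forms (Rx 6).
X-24 and P-21 present → Q-66 forms (Rx 4).
Q-66: reached.
P-21: reached.
T-27 would need A-35 and P-40 (Rx 7), but P-40 never forms.
Reached: Q-66 and P-21 — 2 of the 3.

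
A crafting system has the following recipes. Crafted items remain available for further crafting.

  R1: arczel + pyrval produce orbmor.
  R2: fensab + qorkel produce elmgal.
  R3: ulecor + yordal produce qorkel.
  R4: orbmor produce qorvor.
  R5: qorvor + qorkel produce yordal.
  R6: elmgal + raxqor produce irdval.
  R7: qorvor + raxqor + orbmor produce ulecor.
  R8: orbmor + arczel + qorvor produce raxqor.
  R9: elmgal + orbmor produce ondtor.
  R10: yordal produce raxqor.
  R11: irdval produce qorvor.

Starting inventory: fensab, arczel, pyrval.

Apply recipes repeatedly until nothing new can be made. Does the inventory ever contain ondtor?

ondtor would need elmgal and orbmor (R9), but elmgal is never obtained.

No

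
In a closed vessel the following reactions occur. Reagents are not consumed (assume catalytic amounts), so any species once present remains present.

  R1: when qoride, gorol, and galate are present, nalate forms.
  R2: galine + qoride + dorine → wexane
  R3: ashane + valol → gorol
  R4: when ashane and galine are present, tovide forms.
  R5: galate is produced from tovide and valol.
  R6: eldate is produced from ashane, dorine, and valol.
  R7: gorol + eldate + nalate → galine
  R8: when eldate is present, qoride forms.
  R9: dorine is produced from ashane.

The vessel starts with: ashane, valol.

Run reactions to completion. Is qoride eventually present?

Yes

ashane present → dorine forms (R9).
ashane, dorine, and valol present → eldate forms (R6).
eldate present → qoride forms (R8).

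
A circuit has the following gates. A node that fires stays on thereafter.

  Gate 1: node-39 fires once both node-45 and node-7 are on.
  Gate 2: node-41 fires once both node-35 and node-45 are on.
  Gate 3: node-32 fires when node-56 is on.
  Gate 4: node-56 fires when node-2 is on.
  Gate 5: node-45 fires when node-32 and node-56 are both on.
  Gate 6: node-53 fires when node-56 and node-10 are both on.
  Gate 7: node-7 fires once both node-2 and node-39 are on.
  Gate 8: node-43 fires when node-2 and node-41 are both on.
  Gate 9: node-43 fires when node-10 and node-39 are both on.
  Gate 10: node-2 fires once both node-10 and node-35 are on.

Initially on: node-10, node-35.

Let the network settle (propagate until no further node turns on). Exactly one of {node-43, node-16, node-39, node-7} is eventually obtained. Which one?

node-43

Gate 10: node-10 and node-35 on → node-2 on.
node-2 is on, so node-56 fires (Gate 4).
node-56 is on, so node-32 fires (Gate 3).
node-32 and node-56 are on, so node-45 fires (Gate 5).
node-35 and node-45 are on, so node-41 fires (Gate 2).
node-2 and node-41 are on, so node-43 fires (Gate 8).
node-7 would need node-2 and node-39 (Gate 7), but node-39 never turns on. No rule produces node-16, and it is not given. node-39 would need node-45 and node-7 (Gate 1), but node-7 never turns on.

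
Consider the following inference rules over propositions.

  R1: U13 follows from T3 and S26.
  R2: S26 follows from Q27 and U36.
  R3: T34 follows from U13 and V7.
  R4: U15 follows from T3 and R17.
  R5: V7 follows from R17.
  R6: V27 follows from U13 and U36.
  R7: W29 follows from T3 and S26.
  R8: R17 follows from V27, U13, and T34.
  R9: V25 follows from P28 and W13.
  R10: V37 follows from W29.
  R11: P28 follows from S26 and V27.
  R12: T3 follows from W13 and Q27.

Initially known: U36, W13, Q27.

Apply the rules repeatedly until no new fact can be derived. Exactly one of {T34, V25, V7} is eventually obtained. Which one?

W13 and Q27 hold, so T3 follows (R12).
Q27 and U36 hold, so S26 follows (R2).
T3 and S26 hold, so U13 follows (R1).
From U13 and U36, R6 gives V27.
S26 and V27 hold, so P28 follows (R11).
P28 and W13 hold, so V25 follows (R9).
V7 would need R17 (R5), but R17 is never established. T34 would need U13 and V7 (R3), but V7 is never established.

V25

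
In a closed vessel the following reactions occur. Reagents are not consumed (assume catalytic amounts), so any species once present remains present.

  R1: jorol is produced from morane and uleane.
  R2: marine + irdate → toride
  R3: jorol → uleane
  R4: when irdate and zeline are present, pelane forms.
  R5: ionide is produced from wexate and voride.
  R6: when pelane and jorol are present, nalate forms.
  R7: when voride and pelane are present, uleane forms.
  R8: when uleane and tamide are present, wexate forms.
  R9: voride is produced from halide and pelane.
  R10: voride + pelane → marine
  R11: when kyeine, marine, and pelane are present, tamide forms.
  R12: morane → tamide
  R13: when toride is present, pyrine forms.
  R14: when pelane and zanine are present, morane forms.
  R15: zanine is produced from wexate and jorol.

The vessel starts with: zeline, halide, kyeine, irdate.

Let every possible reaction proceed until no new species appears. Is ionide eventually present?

irdate and zeline present → pelane forms (R4).
halide and pelane present → voride forms (R9).
voride and pelane present → uleane forms (R7).
voride and pelane present → marine forms (R10).
kyeine, marine, and pelane present → tamide forms (R11).
uleane and tamide present → wexate forms (R8).
wexate and voride present → ionide forms (R5).

Yes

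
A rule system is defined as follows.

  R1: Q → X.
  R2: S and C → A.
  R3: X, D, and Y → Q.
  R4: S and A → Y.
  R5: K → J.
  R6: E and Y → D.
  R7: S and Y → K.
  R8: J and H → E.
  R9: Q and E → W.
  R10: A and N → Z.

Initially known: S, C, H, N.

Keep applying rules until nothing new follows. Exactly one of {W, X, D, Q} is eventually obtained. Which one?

D

From S and C, R2 gives A.
S and A hold, so Y follows (R4).
S and Y hold, so K follows (R7).
K holds, so J follows (R5).
From J and H, R8 gives E.
From E and Y, R6 gives D.
W would need Q and E (R9), but Q is never established. X would need Q (R1), but Q is never established. Q would need X, D, and Y (R3), but X is never established.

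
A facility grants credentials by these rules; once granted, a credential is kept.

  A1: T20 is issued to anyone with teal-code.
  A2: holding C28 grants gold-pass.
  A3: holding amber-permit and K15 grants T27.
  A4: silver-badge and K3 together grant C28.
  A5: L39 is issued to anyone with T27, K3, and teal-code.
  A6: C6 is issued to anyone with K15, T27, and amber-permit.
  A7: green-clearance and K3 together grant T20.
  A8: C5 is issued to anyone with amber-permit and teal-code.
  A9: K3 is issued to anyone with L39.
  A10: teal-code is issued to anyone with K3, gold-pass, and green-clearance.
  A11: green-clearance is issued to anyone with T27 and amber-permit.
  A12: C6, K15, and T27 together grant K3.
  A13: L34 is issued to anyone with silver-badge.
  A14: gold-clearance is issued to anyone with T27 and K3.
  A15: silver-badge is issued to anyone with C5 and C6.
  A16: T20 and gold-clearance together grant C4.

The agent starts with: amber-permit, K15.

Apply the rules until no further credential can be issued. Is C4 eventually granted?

Yes

Holding amber-permit and K15 grants T27 (A3).
Holding K15, T27, and amber-permit grants C6 (A6).
Holding T27 and amber-permit grants green-clearance (A11).
Holding C6, K15, and T27 grants K3 (A12).
Holding green-clearance and K3 grants T20 (A7).
Holding T27 and K3 grants gold-clearance (A14).
Holding T20 and gold-clearance grants C4 (A16).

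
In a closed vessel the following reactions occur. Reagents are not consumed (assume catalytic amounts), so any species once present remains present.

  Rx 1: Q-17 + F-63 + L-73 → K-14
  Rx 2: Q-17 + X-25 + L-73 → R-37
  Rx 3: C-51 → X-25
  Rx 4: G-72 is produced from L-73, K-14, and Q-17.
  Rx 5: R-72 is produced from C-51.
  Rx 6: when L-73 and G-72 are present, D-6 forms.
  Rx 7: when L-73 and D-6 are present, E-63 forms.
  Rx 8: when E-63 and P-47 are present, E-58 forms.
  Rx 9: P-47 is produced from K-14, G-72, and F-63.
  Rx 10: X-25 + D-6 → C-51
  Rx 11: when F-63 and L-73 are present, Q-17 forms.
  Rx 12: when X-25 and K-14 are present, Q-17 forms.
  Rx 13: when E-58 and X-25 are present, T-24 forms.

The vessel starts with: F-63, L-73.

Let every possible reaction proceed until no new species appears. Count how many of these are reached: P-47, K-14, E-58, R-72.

F-63 and L-73 present → Q-17 forms (Rx 11).
Q-17, F-63, and L-73 present → K-14 forms (Rx 1).
L-73, K-14, and Q-17 present → G-72 forms (Rx 4).
K-14, G-72, and F-63 present → P-47 forms (Rx 9).
L-73 and G-72 present → D-6 forms (Rx 6).
L-73 and D-6 present → E-63 forms (Rx 7).
E-63 and P-47 present → E-58 forms (Rx 8).
P-47: reached.
K-14: reached.
E-58: reached.
R-72 would need C-51 (Rx 5), but C-51 never forms.
Reached: P-47, K-14, and E-58 — 3 of the 4.

3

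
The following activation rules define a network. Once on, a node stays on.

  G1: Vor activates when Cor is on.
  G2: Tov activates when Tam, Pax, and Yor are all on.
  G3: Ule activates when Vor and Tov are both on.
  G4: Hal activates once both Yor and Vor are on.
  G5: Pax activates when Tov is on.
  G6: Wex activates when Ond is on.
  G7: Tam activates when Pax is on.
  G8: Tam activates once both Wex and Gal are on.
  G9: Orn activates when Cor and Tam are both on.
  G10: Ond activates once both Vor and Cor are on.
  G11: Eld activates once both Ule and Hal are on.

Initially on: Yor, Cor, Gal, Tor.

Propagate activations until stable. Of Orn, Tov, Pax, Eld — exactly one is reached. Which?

Orn

G1: Cor on → Vor on.
Vor and Cor are on, so Ond activates (G10).
G6: Ond on → Wex on.
G8: Wex and Gal on → Tam on.
Cor and Tam are on, so Orn activates (G9).
Tov would need Tam, Pax, and Yor (G2), but Pax never turns on. Eld would need Ule and Hal (G11), but Ule never turns on. Pax would need Tov (G5), but Tov never turns on.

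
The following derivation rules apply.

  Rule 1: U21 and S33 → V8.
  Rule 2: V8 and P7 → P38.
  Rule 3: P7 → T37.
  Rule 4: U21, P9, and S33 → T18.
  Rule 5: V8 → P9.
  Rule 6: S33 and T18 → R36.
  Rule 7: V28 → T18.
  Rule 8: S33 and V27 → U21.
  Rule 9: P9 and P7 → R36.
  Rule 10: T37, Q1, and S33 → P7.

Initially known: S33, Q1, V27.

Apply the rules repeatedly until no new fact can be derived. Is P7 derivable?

No

P7 would need T37, Q1, and S33 (Rule 10), but T37 is never established.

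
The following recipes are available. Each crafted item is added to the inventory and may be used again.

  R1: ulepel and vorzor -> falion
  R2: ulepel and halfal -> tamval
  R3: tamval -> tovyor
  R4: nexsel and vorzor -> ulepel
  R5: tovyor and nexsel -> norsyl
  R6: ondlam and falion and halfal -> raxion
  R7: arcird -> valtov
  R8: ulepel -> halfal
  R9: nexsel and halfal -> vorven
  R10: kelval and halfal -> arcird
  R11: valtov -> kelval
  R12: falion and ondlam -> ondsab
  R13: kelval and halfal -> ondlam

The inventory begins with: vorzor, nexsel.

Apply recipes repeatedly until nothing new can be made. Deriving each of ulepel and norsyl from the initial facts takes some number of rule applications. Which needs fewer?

ulepel

ulepel: Using R4, nexsel and vorzor make ulepel. [1 rule application]
norsyl: nexsel and vorzor -> ulepel (R4). ulepel -> halfal (R8). ulepel and halfal -> tamval (R2). tamval -> tovyor (R3). Using R5, tovyor and nexsel make norsyl. [5 rule applications]
ulepel needs fewer.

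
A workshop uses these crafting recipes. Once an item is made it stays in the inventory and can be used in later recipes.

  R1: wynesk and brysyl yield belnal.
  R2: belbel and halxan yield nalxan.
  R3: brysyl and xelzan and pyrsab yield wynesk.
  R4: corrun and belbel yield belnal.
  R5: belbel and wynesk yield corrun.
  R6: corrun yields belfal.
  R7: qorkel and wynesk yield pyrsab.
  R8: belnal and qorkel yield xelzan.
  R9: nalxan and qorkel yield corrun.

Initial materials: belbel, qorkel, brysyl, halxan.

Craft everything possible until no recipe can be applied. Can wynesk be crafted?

No

wynesk would need brysyl, xelzan, and pyrsab (R3), but pyrsab is never obtained.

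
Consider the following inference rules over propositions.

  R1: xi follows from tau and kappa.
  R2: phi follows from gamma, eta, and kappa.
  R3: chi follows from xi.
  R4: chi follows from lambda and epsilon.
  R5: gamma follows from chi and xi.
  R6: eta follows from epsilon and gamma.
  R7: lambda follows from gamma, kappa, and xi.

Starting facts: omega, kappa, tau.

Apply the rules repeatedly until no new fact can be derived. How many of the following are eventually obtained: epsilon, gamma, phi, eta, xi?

2

From tau and kappa, R1 gives xi.
xi holds, so chi follows (R3).
chi and xi hold, so gamma follows (R5).
No rule produces epsilon, and it is not given.
gamma: reached.
phi would need gamma, eta, and kappa (R2), but eta is never established.
eta would need epsilon and gamma (R6), but epsilon is never established.
xi: reached.
Reached: gamma and xi — 2 of the 5.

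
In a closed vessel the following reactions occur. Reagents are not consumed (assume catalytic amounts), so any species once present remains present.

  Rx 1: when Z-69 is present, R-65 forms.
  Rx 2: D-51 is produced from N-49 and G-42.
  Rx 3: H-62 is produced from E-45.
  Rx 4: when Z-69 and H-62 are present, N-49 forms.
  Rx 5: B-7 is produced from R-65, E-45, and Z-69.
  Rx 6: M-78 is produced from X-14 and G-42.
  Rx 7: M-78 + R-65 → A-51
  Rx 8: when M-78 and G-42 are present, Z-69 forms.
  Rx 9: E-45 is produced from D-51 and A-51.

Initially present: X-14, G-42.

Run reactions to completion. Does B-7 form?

B-7 would need R-65, E-45, and Z-69 (Rx 5), but E-45 never forms.

No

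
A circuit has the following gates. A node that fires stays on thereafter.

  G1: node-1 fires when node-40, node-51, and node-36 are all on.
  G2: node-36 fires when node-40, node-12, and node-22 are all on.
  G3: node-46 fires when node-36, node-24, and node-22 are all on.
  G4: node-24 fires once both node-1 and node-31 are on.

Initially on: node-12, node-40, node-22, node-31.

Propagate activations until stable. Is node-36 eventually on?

Yes

node-40, node-12, and node-22 are on, so node-36 fires (G2).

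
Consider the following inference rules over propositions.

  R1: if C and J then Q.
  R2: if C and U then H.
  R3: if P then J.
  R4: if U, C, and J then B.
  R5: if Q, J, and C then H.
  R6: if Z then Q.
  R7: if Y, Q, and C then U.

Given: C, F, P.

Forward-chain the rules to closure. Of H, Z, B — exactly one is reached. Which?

H

From P, R3 gives J.
C and J hold, so Q follows (R1).
From Q, J, and C, R5 gives H.
B would need U, C, and J (R4), but U is never established. No rule produces Z, and it is not given.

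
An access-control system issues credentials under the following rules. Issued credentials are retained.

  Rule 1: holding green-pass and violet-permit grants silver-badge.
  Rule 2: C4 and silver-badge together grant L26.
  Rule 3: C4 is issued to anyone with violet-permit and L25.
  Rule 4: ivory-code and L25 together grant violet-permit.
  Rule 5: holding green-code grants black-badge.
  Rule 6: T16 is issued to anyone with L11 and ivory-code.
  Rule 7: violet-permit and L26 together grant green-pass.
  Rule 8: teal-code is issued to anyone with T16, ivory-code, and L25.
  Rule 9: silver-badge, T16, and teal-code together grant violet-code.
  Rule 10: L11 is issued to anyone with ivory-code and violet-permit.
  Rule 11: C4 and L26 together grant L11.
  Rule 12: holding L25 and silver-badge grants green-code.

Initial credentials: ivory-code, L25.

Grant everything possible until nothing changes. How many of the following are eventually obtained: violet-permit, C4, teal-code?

3

Holding ivory-code and L25 grants violet-permit (Rule 4).
Holding violet-permit and L25 grants C4 (Rule 3).
Holding ivory-code and violet-permit grants L11 (Rule 10).
Holding L11 and ivory-code grants T16 (Rule 6).
Holding T16, ivory-code, and L25 grants teal-code (Rule 8).
violet-permit: reached.
C4: reached.
teal-code: reached.
All 3 are reached.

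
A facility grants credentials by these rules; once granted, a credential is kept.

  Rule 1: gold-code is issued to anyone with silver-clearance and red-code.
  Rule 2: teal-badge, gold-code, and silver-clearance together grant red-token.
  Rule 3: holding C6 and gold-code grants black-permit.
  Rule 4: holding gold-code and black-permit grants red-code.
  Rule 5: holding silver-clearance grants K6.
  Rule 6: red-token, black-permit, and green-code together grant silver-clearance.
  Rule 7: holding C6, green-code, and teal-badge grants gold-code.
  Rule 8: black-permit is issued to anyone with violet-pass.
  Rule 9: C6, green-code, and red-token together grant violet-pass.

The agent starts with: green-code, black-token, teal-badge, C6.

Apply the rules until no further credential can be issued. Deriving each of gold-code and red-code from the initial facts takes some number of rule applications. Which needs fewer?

gold-code: Holding C6, green-code, and teal-badge grants gold-code (Rule 7). [1 rule application]
red-code: Holding C6, green-code, and teal-badge grants gold-code (Rule 7). Holding C6 and gold-code grants black-permit (Rule 3). Holding gold-code and black-permit grants red-code (Rule 4). [3 rule applications]
gold-code needs fewer.

gold-code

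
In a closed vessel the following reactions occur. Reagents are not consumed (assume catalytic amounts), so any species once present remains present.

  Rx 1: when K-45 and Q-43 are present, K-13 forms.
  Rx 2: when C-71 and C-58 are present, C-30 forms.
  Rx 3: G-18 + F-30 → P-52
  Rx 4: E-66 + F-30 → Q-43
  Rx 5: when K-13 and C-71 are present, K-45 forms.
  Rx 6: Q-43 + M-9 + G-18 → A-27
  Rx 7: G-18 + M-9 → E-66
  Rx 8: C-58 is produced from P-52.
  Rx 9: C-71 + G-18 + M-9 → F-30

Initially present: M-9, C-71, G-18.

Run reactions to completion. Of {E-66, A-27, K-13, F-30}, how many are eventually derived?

C-71, G-18, and M-9 present → F-30 forms (Rx 9).
G-18 and M-9 present → E-66 forms (Rx 7).
E-66 and F-30 present → Q-43 forms (Rx 4).
Q-43, M-9, and G-18 present → A-27 forms (Rx 6).
E-66: reached.
A-27: reached.
K-13 would need K-45 and Q-43 (Rx 1), but K-45 never forms.
F-30: reached.
Reached: E-66, A-27, and F-30 — 3 of the 4.

3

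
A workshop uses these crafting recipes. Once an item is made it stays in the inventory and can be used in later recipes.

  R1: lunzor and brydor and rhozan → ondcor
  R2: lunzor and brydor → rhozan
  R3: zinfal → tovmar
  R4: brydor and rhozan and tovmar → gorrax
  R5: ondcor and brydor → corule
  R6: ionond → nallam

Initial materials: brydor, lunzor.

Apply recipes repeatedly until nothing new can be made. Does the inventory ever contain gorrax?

No

gorrax would need brydor, rhozan, and tovmar (R4), but tovmar is never obtained.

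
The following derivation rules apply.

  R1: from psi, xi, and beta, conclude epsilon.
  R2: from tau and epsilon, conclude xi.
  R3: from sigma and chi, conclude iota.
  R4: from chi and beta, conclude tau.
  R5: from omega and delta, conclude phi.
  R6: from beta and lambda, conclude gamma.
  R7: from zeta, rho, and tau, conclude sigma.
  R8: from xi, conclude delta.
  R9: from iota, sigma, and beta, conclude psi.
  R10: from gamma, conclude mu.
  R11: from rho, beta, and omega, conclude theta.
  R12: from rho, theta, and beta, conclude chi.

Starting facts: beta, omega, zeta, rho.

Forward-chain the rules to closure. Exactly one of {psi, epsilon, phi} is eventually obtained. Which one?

rho, beta, and omega hold, so theta follows (R11).
rho, theta, and beta hold, so chi follows (R12).
From chi and beta, R4 gives tau.
From zeta, rho, and tau, R7 gives sigma.
sigma and chi hold, so iota follows (R3).
From iota, sigma, and beta, R9 gives psi.
epsilon would need psi, xi, and beta (R1), but xi is never established. phi would need omega and delta (R5), but delta is never established.

psi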